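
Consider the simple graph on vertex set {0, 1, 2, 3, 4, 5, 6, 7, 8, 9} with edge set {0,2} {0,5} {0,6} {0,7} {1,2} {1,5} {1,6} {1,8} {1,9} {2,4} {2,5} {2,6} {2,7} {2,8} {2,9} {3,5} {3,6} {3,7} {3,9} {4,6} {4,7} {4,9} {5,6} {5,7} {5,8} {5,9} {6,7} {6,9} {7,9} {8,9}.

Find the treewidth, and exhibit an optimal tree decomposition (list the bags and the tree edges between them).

The largest bag has 5 vertices, giving width 4; this decomposition certifies tw(G) ≤ 4. For the lower bound, the 5 vertices {2, 4, 6, 7, 9} are pairwise adjacent, and any tree decomposition puts a clique entirely inside one bag — forcing width ≥ 4. Therefore the treewidth is 4.

Treewidth 4.
Bags: B1 = {1, 2, 5, 6, 9}  B2 = {1, 2, 5, 8, 9}  B3 = {2, 5, 6, 7, 9}  B4 = {0, 2, 5, 6, 7}  B5 = {2, 4, 6, 7, 9}  B6 = {3, 5, 6, 7, 9}
Tree: B1–B2, B1–B3, B3–B4, B3–B5, B3–B6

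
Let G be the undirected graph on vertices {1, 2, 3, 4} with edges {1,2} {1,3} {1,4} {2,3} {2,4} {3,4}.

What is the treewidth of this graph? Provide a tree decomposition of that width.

Treewidth 3.
Bags: B1 = {1, 2, 3, 4}
Tree: (single bag)

A single bag containing all 4 vertices is trivially a valid decomposition of width 3. Conversely, {1, 2, 3, 4} is a clique of size 4, and the vertices of any clique must share a bag in every tree decomposition; so some bag has ≥ 4 vertices and tw(G) ≥ 3. The upper and lower bounds meet at 3, so that is the treewidth.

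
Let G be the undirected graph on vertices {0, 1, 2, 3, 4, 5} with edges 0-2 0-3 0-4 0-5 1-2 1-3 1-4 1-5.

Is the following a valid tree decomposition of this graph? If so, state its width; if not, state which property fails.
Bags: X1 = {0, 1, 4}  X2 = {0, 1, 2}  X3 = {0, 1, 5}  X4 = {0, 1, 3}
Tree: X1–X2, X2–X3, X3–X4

Yes; width 2.

Every vertex of G appears in some bag (union = {0, 1, 2, 3, 4, 5}); every edge is covered by a bag; and for each vertex v the set of bags containing v is connected in the bag tree. The decomposition is therefore valid. The largest bag has 3 vertices, so the width is 2.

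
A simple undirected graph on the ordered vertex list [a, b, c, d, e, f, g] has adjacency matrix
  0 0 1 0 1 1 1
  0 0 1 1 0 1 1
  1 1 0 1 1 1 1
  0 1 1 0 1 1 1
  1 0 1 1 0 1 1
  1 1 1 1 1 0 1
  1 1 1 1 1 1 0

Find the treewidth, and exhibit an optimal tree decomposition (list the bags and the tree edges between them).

Treewidth 4.
One such decomposition:
Bags: B1 = {c, d, e, f, g}  B2 = {b, c, d, f, g}  B3 = {a, c, e, f, g}
Tree: B1–B2, B1–B3

The largest bag has 5 vertices, giving width 4; this decomposition certifies tw(G) ≤ 4. Conversely, {c, d, e, f, g} is a clique of size 5, and the vertices of any clique must share a bag in every tree decomposition; so some bag has ≥ 5 vertices and tw(G) ≥ 4. Combining the bounds, tw(G) = 4.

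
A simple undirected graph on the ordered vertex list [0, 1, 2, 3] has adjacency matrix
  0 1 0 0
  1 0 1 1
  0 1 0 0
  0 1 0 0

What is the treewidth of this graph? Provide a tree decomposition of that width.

Treewidth 1.
One optimal decomposition is:
Bags: B1 = {0, 1}  B2 = {1, 3}  B3 = {1, 2}
Tree: B1–B2, B1–B3

Every bag has size at most 2, so the width is 2 − 1 = 1 and tw(G) ≤ 1. Since G has at least one edge (e.g. 0–1), it is not an edgeless graph, so tw(G) ≥ 1. The upper and lower bounds meet at 1, so that is the treewidth.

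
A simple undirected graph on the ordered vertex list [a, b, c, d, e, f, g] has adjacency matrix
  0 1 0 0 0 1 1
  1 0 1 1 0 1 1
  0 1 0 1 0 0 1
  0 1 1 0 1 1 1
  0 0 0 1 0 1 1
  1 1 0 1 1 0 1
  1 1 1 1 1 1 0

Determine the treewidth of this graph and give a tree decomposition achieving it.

Treewidth 3.
Bags: B1 = {b, d, f, g}  B2 = {a, b, f, g}  B3 = {d, e, f, g}  B4 = {b, c, d, g}
Tree: B1–B2, B1–B3, B1–B4

Each bag holds 4 vertices, so the decomposition has width 3, which upper-bounds the treewidth. On the other hand G contains the 4-clique {b, c, d, g}. A clique must lie in a single bag of any decomposition, so no decomposition can have width below 3. The upper and lower bounds meet at 3, so that is the treewidth.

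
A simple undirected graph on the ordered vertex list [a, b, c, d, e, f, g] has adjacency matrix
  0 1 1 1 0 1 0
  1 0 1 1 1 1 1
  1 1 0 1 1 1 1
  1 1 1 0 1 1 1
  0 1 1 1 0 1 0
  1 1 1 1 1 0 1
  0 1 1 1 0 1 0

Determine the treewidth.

4

A width-4 tree decomposition is:
Bags: B1 = {b, c, d, e, f}  B2 = {b, c, d, f, g}  B3 = {a, b, c, d, f}
Tree: B1–B2, B1–B3
The largest bag has 5 vertices, giving width 4; this decomposition certifies tw(G) ≤ 4. Conversely, {b, c, d, f, g} is a clique of size 5, and the vertices of any clique must share a bag in every tree decomposition; so some bag has ≥ 5 vertices and tw(G) ≥ 4. Therefore the treewidth is 4.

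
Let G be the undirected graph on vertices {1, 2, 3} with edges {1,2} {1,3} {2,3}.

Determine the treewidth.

2

A width-2 tree decomposition is:
Bags: B1 = {1, 2, 3}
Tree: (single bag)
A single bag containing all 3 vertices is trivially a valid decomposition of width 2. For the lower bound, the 3 vertices {1, 2, 3} are pairwise adjacent, and any tree decomposition puts a clique entirely inside one bag — forcing width ≥ 2. The upper and lower bounds meet at 2, so that is the treewidth.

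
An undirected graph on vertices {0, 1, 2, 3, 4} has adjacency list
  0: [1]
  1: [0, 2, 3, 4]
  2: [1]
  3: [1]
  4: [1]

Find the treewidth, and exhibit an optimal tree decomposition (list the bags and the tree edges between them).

Treewidth 1.
One optimal decomposition is:
Bags: B1 = {1, 4}  B2 = {1, 2}  B3 = {1, 3}  B4 = {0, 1}
Tree: B1–B2, B1–B3, B1–B4

Each bag holds 2 vertices, so the decomposition has width 1, which upper-bounds the treewidth. G has an edge, so its treewidth is at least 1. Hence tw(G) = 1 exactly.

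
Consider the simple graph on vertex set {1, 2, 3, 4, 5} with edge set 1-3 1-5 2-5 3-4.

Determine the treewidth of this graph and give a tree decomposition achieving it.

The largest bag has 2 vertices, giving width 1; this decomposition certifies tw(G) ≤ 1. G has an edge, so its treewidth is at least 1. Combining the bounds, tw(G) = 1.

Treewidth 1.
One optimal decomposition is:
Bags: B1 = {2, 5}  B2 = {1, 5}  B3 = {1, 3}  B4 = {3, 4}
Tree: B1–B2, B2–B3, B3–B4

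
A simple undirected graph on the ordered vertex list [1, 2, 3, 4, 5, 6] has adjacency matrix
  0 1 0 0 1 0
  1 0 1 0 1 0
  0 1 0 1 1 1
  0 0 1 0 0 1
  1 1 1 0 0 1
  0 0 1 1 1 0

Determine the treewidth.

2

A width-2 tree decomposition is:
Bags: B1 = {2, 3, 5}  B2 = {1, 2, 5}  B3 = {3, 5, 6}  B4 = {3, 4, 6}
Tree: B1–B2, B1–B3, B3–B4
The largest bag has 3 vertices, giving width 2; this decomposition certifies tw(G) ≤ 2. For the lower bound, the 3 vertices {1, 2, 5} are pairwise adjacent, and any tree decomposition puts a clique entirely inside one bag — forcing width ≥ 2. Hence tw(G) = 2 exactly.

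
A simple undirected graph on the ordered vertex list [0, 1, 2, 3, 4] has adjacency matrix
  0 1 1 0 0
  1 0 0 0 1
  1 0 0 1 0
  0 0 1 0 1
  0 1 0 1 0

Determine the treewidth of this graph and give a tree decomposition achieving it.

The largest bag has 3 vertices, giving width 2; this decomposition certifies tw(G) ≤ 2. For the lower bound, G contains the cycle 2–3–4–1–0–2, so G is not a forest; only forests have treewidth ≤ 1, hence tw(G) ≥ 2. Therefore the treewidth is 2.

Treewidth 2.
One such decomposition:
Bags: B1 = {2, 3, 4}  B2 = {1, 2, 4}  B3 = {0, 1, 2}
Tree: B1–B2, B2–B3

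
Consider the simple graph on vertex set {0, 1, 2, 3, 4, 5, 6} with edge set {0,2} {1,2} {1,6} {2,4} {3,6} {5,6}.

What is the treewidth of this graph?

1

A width-1 tree decomposition is:
Bags: B1 = {1, 2}  B2 = {1, 6}  B3 = {5, 6}  B4 = {2, 4}  B5 = {3, 6}  B6 = {0, 2}
Tree: B1–B2, B2–B3, B1–B4, B2–B5, B4–B6
Every bag has size at most 2, so the width is 2 − 1 = 1 and tw(G) ≤ 1. Any graph with an edge has treewidth ≥ 1, and G has the edge 2–1. Hence tw(G) = 1 exactly.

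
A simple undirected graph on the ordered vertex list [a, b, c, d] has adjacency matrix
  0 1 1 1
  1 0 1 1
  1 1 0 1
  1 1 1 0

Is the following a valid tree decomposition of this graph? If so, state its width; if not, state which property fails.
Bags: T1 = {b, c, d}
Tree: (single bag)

A tree decomposition must satisfy three properties: every vertex lies in some bag; for every edge, both endpoints lie together in some bag; and for every vertex, the bags containing it form a connected subtree. Here vertex a appears in no bag, so the decomposition is invalid.

No — vertex a appears in no bag.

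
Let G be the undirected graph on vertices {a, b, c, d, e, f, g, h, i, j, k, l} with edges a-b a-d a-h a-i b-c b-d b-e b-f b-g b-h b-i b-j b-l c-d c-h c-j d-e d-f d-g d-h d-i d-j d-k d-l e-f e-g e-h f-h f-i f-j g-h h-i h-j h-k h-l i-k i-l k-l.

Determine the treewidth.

A width-4 tree decomposition is:
Bags: B1 = {b, d, f, h, i}  B2 = {b, d, h, i, l}  B3 = {a, b, d, h, i}  B4 = {b, d, f, h, j}  B5 = {b, d, e, f, h}  B6 = {b, c, d, h, j}  B7 = {d, h, i, k, l}  B8 = {b, d, e, g, h}
Tree: B1–B2, B2–B3, B1–B4, B4–B5, B4–B6, B2–B7, B5–B8
Each bag holds 5 vertices, so the decomposition has width 4, which upper-bounds the treewidth. On the other hand G contains the 5-clique {d, h, i, k, l}. A clique must lie in a single bag of any decomposition, so no decomposition can have width below 4. Therefore the treewidth is 4.

4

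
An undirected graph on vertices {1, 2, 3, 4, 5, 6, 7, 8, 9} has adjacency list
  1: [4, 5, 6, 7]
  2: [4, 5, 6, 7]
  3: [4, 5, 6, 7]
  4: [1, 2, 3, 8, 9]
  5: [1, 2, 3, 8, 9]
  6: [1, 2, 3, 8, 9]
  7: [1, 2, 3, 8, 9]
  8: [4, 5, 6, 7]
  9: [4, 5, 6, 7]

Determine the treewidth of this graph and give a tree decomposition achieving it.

Every bag has size at most 5, so the width is 5 − 1 = 4 and tw(G) ≤ 4. For the lower bound: the 5 vertex sets {2,6}, {4,8}, {3,7}, {5}, {1} are disjoint, each induces a connected subgraph, and every pair is joined by at least one edge of G. Contracting each set to a single vertex therefore yields K_{5} as a minor, and since treewidth is minor-monotone, tw(G) ≥ tw(K_{5}) = 4. Hence tw(G) = 4 exactly.

Treewidth 4.
Bags: B1 = {2, 4, 5, 6, 7}  B2 = {4, 5, 6, 7, 8}  B3 = {3, 4, 5, 6, 7}  B4 = {1, 4, 5, 6, 7}  B5 = {4, 5, 6, 7, 9}
Tree: B1–B2, B2–B3, B3–B4, B4–B5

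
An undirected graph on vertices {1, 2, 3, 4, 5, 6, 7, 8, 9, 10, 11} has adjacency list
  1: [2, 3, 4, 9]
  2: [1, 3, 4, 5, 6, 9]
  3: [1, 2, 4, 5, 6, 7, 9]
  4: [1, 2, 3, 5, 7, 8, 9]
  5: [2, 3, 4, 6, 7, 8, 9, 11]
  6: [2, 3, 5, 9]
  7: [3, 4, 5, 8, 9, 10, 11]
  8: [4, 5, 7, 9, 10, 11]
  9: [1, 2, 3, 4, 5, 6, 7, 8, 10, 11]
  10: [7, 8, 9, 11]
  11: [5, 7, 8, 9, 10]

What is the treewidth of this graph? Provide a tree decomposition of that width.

Treewidth 4.
One such decomposition:
Bags: B1 = {5, 7, 8, 9, 11}  B2 = {4, 5, 7, 8, 9}  B3 = {3, 4, 5, 7, 9}  B4 = {7, 8, 9, 10, 11}  B5 = {2, 3, 4, 5, 9}  B6 = {1, 2, 3, 4, 9}  B7 = {2, 3, 5, 6, 9}
Tree: B1–B2, B2–B3, B1–B4, B3–B5, B5–B6, B5–B7

Each bag holds 5 vertices, so the decomposition has width 4, which upper-bounds the treewidth. For the lower bound, the 5 vertices {1, 2, 3, 4, 9} are pairwise adjacent, and any tree decomposition puts a clique entirely inside one bag — forcing width ≥ 4. Therefore the treewidth is 4.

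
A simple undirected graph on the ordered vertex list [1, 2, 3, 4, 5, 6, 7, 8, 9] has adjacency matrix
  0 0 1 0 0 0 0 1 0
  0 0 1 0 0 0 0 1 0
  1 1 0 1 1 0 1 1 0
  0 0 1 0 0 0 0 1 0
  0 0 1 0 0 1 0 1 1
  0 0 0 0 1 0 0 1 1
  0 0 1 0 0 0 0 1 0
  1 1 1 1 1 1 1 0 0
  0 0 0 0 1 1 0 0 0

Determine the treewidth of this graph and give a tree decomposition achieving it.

Treewidth 2.
Bags: B1 = {2, 3, 8}  B2 = {3, 5, 8}  B3 = {5, 6, 8}  B4 = {3, 4, 8}  B5 = {3, 7, 8}  B6 = {1, 3, 8}  B7 = {5, 6, 9}
Tree: B1–B2, B2–B3, B2–B4, B1–B5, B5–B6, B3–B7

The largest bag has 3 vertices, giving width 2; this decomposition certifies tw(G) ≤ 2. For the lower bound, the 3 vertices {1, 3, 8} are pairwise adjacent, and any tree decomposition puts a clique entirely inside one bag — forcing width ≥ 2. Therefore the treewidth is 2.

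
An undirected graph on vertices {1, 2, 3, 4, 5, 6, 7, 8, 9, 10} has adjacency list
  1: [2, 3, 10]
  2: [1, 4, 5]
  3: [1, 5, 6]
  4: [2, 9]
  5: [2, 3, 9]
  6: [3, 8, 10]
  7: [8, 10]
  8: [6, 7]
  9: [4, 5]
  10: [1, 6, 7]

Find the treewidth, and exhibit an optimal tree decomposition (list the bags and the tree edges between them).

Every bag has size at most 3, so the width is 3 − 1 = 2 and tw(G) ≤ 2. The edges 4–9–5–2–4 form a cycle, so G is not a tree and its treewidth is at least 2. Therefore the treewidth is 2.

Treewidth 2.
One optimal decomposition is:
Bags: B1 = {2, 4, 9}  B2 = {2, 5, 9}  B3 = {1, 2, 5}  B4 = {1, 3, 5}  B5 = {1, 3, 10}  B6 = {3, 6, 10}  B7 = {6, 7, 10}  B8 = {6, 7, 8}
Tree: B1–B2, B2–B3, B3–B4, B4–B5, B5–B6, B6–B7, B7–B8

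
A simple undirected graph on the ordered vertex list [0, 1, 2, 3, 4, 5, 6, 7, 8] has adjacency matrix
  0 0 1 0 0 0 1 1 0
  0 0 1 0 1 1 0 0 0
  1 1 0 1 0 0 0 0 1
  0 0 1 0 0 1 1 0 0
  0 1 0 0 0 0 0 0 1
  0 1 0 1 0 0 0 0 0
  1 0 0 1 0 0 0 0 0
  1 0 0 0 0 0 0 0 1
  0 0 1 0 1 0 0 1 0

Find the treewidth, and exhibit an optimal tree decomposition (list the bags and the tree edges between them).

Treewidth 3.
One optimal decomposition is:
Bags: B1 = {0, 4, 7, 8}  B2 = {0, 2, 4, 8}  B3 = {0, 1, 2, 4}  B4 = {0, 1, 2, 6}  B5 = {1, 2, 3, 6}  B6 = {1, 3, 5, 6}
Tree: B1–B2, B2–B3, B3–B4, B4–B5, B5–B6

The largest bag has 4 vertices, giving width 3; this decomposition certifies tw(G) ≤ 3. For the lower bound: the 4 vertex sets {4,7,8}, {0}, {2}, {1,3,5,6} are disjoint, each induces a connected subgraph, and every pair is joined by at least one edge of G. Contracting each set to a single vertex therefore yields K_{4} as a minor, and since treewidth is minor-monotone, tw(G) ≥ tw(K_{4}) = 3. Hence tw(G) = 3 exactly.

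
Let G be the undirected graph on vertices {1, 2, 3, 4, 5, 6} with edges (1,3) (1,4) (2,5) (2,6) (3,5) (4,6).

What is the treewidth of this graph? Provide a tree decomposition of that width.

Treewidth 2.
One optimal decomposition is:
Bags: B1 = {1, 3, 4}  B2 = {3, 4, 6}  B3 = {2, 3, 6}  B4 = {2, 3, 5}
Tree: B1–B2, B2–B3, B3–B4

Every bag has size at most 3, so the width is 3 − 1 = 2 and tw(G) ≤ 2. Since 3–1–4–6–2–5–3 is a cycle in G, G is not acyclic. Forests are exactly the graphs of treewidth ≤ 1, so tw(G) ≥ 2. Hence tw(G) = 2 exactly.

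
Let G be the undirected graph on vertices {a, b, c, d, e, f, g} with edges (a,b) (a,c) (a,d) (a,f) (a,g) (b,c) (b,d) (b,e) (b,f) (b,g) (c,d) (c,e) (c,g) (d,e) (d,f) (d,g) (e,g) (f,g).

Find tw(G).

4

A width-4 tree decomposition is:
Bags: B1 = {a, b, c, d, g}  B2 = {b, c, d, e, g}  B3 = {a, b, d, f, g}
Tree: B1–B2, B1–B3
Every bag has size at most 5, so the width is 5 − 1 = 4 and tw(G) ≤ 4. Conversely, {b, c, d, e, g} is a clique of size 5, and the vertices of any clique must share a bag in every tree decomposition; so some bag has ≥ 5 vertices and tw(G) ≥ 4. Combining the bounds, tw(G) = 4.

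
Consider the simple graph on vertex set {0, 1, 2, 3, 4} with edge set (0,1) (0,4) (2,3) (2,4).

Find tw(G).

A width-1 tree decomposition is:
Bags: B1 = {0, 1}  B2 = {0, 4}  B3 = {2, 4}  B4 = {2, 3}
Tree: B1–B2, B2–B3, B3–B4
The largest bag has 2 vertices, giving width 1; this decomposition certifies tw(G) ≤ 1. Since G has at least one edge (e.g. 1–0), it is not an edgeless graph, so tw(G) ≥ 1. Hence tw(G) = 1 exactly.

1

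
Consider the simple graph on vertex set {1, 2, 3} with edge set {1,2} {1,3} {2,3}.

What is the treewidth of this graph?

2

A width-2 tree decomposition is:
Bags: B1 = {1, 2, 3}
Tree: (single bag)
A single bag containing all 3 vertices is trivially a valid decomposition of width 2. On the other hand G contains the 3-clique {1, 2, 3}. A clique must lie in a single bag of any decomposition, so no decomposition can have width below 2. Hence tw(G) = 2 exactly.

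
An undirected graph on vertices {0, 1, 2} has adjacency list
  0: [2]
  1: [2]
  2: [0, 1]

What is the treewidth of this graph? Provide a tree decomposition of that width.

Treewidth 1.
Bags: B1 = {1, 2}  B2 = {0, 2}
Tree: B1–B2

Every bag has size at most 2, so the width is 2 − 1 = 1 and tw(G) ≤ 1. Since G has at least one edge (e.g. 2–1), it is not an edgeless graph, so tw(G) ≥ 1. Therefore the treewidth is 1.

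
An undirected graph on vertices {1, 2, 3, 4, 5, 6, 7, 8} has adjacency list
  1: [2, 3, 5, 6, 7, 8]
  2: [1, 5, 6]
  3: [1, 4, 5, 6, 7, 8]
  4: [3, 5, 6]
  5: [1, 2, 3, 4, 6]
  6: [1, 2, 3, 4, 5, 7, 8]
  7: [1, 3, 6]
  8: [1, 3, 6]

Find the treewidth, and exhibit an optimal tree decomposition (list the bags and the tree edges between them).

The largest bag has 4 vertices, giving width 3; this decomposition certifies tw(G) ≤ 3. For the lower bound, the 4 vertices {1, 2, 5, 6} are pairwise adjacent, and any tree decomposition puts a clique entirely inside one bag — forcing width ≥ 3. The upper and lower bounds meet at 3, so that is the treewidth.

Treewidth 3.
Bags: B1 = {1, 3, 6, 8}  B2 = {1, 3, 6, 7}  B3 = {1, 3, 5, 6}  B4 = {1, 2, 5, 6}  B5 = {3, 4, 5, 6}
Tree: B1–B2, B2–B3, B3–B4, B3–B5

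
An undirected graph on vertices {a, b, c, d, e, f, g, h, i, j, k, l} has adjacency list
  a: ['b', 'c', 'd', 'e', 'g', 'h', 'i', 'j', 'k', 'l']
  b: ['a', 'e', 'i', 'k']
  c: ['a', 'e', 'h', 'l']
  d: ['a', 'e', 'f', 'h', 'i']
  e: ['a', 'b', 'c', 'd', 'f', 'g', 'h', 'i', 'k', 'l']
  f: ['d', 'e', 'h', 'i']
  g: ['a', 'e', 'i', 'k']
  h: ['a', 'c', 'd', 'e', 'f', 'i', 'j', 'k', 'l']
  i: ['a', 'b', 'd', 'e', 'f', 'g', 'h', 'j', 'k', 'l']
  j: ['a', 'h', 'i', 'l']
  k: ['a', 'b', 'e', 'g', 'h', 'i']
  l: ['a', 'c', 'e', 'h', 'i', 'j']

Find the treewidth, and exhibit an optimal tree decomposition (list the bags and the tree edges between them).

Every bag has size at most 5, so the width is 5 − 1 = 4 and tw(G) ≤ 4. On the other hand G contains the 5-clique {a, c, e, h, l}. A clique must lie in a single bag of any decomposition, so no decomposition can have width below 4. Combining the bounds, tw(G) = 4.

Treewidth 4.
Bags: B1 = {a, e, h, i, l}  B2 = {a, d, e, h, i}  B3 = {a, e, h, i, k}  B4 = {d, e, f, h, i}  B5 = {a, h, i, j, l}  B6 = {a, e, g, i, k}  B7 = {a, b, e, i, k}  B8 = {a, c, e, h, l}
Tree: B1–B2, B2–B3, B2–B4, B1–B5, B3–B6, B3–B7, B1–B8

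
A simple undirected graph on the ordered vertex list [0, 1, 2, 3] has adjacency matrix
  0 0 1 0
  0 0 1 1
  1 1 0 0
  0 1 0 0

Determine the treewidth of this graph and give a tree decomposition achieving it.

Each bag holds 2 vertices, so the decomposition has width 1, which upper-bounds the treewidth. Since G has at least one edge (e.g. 2–1), it is not an edgeless graph, so tw(G) ≥ 1. Therefore the treewidth is 1.

Treewidth 1.
One optimal decomposition is:
Bags: B1 = {1, 2}  B2 = {0, 2}  B3 = {1, 3}
Tree: B1–B2, B1–B3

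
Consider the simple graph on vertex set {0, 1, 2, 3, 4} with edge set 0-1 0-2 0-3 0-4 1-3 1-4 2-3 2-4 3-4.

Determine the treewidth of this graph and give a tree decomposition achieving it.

Every bag has size at most 4, so the width is 4 − 1 = 3 and tw(G) ≤ 3. On the other hand G contains the 4-clique {0, 1, 3, 4}. A clique must lie in a single bag of any decomposition, so no decomposition can have width below 3. Therefore the treewidth is 3.

Treewidth 3.
Bags: B1 = {0, 1, 3, 4}  B2 = {0, 2, 3, 4}
Tree: B1–B2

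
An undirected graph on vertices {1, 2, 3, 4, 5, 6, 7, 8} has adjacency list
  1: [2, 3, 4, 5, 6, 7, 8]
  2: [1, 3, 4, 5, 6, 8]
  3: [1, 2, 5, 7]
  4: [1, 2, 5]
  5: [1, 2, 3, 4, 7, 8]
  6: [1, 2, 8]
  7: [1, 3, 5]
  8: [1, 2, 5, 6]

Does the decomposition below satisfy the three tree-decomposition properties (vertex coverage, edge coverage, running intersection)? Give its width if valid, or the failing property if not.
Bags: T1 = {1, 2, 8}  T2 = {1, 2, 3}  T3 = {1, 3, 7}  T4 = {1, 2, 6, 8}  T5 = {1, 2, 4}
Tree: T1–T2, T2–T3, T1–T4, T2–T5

A tree decomposition must satisfy three properties: every vertex lies in some bag; for every edge, both endpoints lie together in some bag; and for every vertex, the bags containing it form a connected subtree. Here vertex 5 appears in no bag, so the decomposition is invalid.

No — vertex 5 appears in no bag.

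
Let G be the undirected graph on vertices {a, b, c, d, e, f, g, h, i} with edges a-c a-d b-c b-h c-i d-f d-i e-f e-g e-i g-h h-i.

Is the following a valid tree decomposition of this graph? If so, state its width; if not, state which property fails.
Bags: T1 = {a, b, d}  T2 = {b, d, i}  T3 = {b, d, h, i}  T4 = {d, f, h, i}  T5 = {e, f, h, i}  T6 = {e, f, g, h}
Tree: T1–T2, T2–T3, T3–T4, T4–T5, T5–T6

A tree decomposition must satisfy three properties: every vertex lies in some bag; for every edge, both endpoints lie together in some bag; and for every vertex, the bags containing it form a connected subtree. Here vertex c appears in no bag, so the decomposition is invalid.

No — vertex c appears in no bag.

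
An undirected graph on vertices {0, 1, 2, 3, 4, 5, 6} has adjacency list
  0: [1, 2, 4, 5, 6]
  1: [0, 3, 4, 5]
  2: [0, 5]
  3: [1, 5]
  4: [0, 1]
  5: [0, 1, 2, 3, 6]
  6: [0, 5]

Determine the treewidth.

A width-2 tree decomposition is:
Bags: B1 = {0, 1, 5}  B2 = {0, 1, 4}  B3 = {0, 2, 5}  B4 = {1, 3, 5}  B5 = {0, 5, 6}
Tree: B1–B2, B1–B3, B1–B4, B3–B5
Every bag has size at most 3, so the width is 3 − 1 = 2 and tw(G) ≤ 2. On the other hand G contains the 3-clique {0, 1, 4}. A clique must lie in a single bag of any decomposition, so no decomposition can have width below 2. Combining the bounds, tw(G) = 2.

2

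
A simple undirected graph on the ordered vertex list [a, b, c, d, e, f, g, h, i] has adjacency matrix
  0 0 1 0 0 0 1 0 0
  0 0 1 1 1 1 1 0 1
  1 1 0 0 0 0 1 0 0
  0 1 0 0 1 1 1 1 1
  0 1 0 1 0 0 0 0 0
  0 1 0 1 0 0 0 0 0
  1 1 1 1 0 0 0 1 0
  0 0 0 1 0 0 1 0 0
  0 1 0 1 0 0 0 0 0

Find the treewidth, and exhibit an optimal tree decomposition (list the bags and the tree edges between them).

Each bag holds 3 vertices, so the decomposition has width 2, which upper-bounds the treewidth. Conversely, {d, g, h} is a clique of size 3, and the vertices of any clique must share a bag in every tree decomposition; so some bag has ≥ 3 vertices and tw(G) ≥ 2. Hence tw(G) = 2 exactly.

Treewidth 2.
One such decomposition:
Bags: B1 = {b, c, g}  B2 = {b, d, g}  B3 = {b, d, i}  B4 = {a, c, g}  B5 = {d, g, h}  B6 = {b, d, e}  B7 = {b, d, f}
Tree: B1–B2, B2–B3, B1–B4, B2–B5, B2–B6, B2–B7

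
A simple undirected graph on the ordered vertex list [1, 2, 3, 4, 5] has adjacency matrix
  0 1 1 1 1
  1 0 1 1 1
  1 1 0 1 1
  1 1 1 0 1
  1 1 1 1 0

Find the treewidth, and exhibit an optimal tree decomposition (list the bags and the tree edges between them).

Treewidth 4.
One optimal decomposition is:
Bags: B1 = {1, 2, 3, 4, 5}
Tree: (single bag)

A single bag containing all 5 vertices is trivially a valid decomposition of width 4. On the other hand G contains the 5-clique {1, 2, 3, 4, 5}. A clique must lie in a single bag of any decomposition, so no decomposition can have width below 4. Hence tw(G) = 4 exactly.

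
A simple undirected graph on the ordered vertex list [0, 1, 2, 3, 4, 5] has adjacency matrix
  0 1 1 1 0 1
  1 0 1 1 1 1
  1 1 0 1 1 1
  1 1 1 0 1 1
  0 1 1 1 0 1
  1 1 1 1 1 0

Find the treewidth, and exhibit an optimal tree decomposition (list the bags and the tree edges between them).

The largest bag has 5 vertices, giving width 4; this decomposition certifies tw(G) ≤ 4. For the lower bound, the 5 vertices {0, 1, 2, 3, 5} are pairwise adjacent, and any tree decomposition puts a clique entirely inside one bag — forcing width ≥ 4. Combining the bounds, tw(G) = 4.

Treewidth 4.
One optimal decomposition is:
Bags: B1 = {0, 1, 2, 3, 5}  B2 = {1, 2, 3, 4, 5}
Tree: B1–B2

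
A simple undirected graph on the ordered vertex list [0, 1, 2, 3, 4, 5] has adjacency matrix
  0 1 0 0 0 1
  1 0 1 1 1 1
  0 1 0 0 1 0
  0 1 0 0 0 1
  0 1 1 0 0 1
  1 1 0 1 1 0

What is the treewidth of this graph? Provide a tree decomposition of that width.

Every bag has size at most 3, so the width is 3 − 1 = 2 and tw(G) ≤ 2. On the other hand G contains the 3-clique {1, 2, 4}. A clique must lie in a single bag of any decomposition, so no decomposition can have width below 2. Therefore the treewidth is 2.

Treewidth 2.
One optimal decomposition is:
Bags: B1 = {1, 3, 5}  B2 = {1, 4, 5}  B3 = {1, 2, 4}  B4 = {0, 1, 5}
Tree: B1–B2, B2–B3, B1–B4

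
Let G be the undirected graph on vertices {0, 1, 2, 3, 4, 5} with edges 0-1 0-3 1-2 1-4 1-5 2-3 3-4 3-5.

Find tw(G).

A width-2 tree decomposition is:
Bags: B1 = {1, 3, 5}  B2 = {1, 2, 3}  B3 = {0, 1, 3}  B4 = {1, 3, 4}
Tree: B1–B2, B2–B3, B3–B4
The largest bag has 3 vertices, giving width 2; this decomposition certifies tw(G) ≤ 2. The edges 3–5–1–2–3 form a cycle, so G is not a tree and its treewidth is at least 2. The upper and lower bounds meet at 2, so that is the treewidth.

2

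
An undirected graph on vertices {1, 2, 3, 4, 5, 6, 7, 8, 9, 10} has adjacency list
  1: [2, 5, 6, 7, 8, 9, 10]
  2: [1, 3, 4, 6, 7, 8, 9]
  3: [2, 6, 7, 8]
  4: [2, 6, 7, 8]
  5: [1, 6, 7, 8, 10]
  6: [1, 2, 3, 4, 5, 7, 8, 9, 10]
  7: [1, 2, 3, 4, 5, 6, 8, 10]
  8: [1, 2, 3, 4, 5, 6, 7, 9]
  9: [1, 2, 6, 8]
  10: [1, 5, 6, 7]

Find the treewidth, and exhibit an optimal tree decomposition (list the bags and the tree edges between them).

Treewidth 4.
One such decomposition:
Bags: B1 = {2, 4, 6, 7, 8}  B2 = {1, 2, 6, 7, 8}  B3 = {2, 3, 6, 7, 8}  B4 = {1, 2, 6, 8, 9}  B5 = {1, 5, 6, 7, 8}  B6 = {1, 5, 6, 7, 10}
Tree: B1–B2, B1–B3, B2–B4, B2–B5, B5–B6

Each bag holds 5 vertices, so the decomposition has width 4, which upper-bounds the treewidth. On the other hand G contains the 5-clique {1, 2, 6, 8, 9}. A clique must lie in a single bag of any decomposition, so no decomposition can have width below 4. The upper and lower bounds meet at 4, so that is the treewidth.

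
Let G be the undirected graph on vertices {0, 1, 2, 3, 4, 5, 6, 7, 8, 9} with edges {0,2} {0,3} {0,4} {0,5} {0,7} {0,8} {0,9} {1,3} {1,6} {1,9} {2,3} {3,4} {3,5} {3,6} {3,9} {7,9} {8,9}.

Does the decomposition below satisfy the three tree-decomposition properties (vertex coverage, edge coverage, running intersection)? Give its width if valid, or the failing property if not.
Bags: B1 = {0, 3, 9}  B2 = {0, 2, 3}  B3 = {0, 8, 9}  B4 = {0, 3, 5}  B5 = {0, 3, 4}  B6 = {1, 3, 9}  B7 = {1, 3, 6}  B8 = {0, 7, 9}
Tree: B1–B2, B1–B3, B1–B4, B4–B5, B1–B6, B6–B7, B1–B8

Yes; width 2.

Checking the three conditions: (i) the bags cover all of {0, 1, 2, 3, 4, 5, 6, 7, 8, 9}; (ii) for each edge, some bag contains both endpoints; (iii) the bags containing any fixed vertex form a subtree. All hold, so the decomposition is valid with width 3 − 1 = 2.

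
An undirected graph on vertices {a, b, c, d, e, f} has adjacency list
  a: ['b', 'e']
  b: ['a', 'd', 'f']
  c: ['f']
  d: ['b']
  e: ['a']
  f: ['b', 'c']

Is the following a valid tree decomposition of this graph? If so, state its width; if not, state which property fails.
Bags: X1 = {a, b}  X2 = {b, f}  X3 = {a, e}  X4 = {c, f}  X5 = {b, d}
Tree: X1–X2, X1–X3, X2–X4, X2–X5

Vertex coverage: the bags together contain {a, b, c, d, e, f}, the full vertex set. Edge coverage: each edge of G has both endpoints in at least one bag. Running intersection: for every vertex, the bags containing it form a connected subtree. All three properties hold, so this is a valid tree decomposition of width max|bag| − 1 = 1, and hence tw(G) ≤ 1.

Yes; width 1.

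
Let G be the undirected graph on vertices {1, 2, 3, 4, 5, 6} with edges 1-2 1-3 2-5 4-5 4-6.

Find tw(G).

1

A width-1 tree decomposition is:
Bags: B1 = {1, 3}  B2 = {1, 2}  B3 = {2, 5}  B4 = {4, 5}  B5 = {4, 6}
Tree: B1–B2, B2–B3, B3–B4, B4–B5
The largest bag has 2 vertices, giving width 1; this decomposition certifies tw(G) ≤ 1. Since G has at least one edge (e.g. 3–1), it is not an edgeless graph, so tw(G) ≥ 1. Hence tw(G) = 1 exactly.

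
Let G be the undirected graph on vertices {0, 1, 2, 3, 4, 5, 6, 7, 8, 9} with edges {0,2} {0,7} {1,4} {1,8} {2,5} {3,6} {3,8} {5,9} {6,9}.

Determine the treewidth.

1

A width-1 tree decomposition is:
Bags: B1 = {0, 7}  B2 = {0, 2}  B3 = {2, 5}  B4 = {5, 9}  B5 = {6, 9}  B6 = {3, 6}  B7 = {3, 8}  B8 = {1, 8}  B9 = {1, 4}
Tree: B1–B2, B2–B3, B3–B4, B4–B5, B5–B6, B6–B7, B7–B8, B8–B9
The largest bag has 2 vertices, giving width 1; this decomposition certifies tw(G) ≤ 1. Since G has at least one edge (e.g. 7–0), it is not an edgeless graph, so tw(G) ≥ 1. Hence tw(G) = 1 exactly.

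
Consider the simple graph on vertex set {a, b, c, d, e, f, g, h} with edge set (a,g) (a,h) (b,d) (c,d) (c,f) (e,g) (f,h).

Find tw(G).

A width-1 tree decomposition is:
Bags: B1 = {b, d}  B2 = {c, d}  B3 = {c, f}  B4 = {f, h}  B5 = {a, h}  B6 = {a, g}  B7 = {e, g}
Tree: B1–B2, B2–B3, B3–B4, B4–B5, B5–B6, B6–B7
Every bag has size at most 2, so the width is 2 − 1 = 1 and tw(G) ≤ 1. Since G has at least one edge (e.g. b–d), it is not an edgeless graph, so tw(G) ≥ 1. The upper and lower bounds meet at 1, so that is the treewidth.

1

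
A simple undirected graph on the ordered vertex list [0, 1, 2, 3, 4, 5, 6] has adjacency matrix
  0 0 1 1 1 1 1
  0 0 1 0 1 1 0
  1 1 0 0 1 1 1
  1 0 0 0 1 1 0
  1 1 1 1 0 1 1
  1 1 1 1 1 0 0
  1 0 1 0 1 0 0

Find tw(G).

3

A width-3 tree decomposition is:
Bags: B1 = {0, 3, 4, 5}  B2 = {0, 2, 4, 5}  B3 = {1, 2, 4, 5}  B4 = {0, 2, 4, 6}
Tree: B1–B2, B2–B3, B2–B4
The largest bag has 4 vertices, giving width 3; this decomposition certifies tw(G) ≤ 3. On the other hand G contains the 4-clique {0, 2, 4, 5}. A clique must lie in a single bag of any decomposition, so no decomposition can have width below 3. Therefore the treewidth is 3.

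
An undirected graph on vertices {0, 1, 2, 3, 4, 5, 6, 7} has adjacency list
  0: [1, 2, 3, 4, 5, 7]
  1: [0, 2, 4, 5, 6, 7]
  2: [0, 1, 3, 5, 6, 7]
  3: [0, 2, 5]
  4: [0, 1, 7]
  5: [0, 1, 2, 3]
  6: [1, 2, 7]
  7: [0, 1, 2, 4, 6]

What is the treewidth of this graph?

3

A width-3 tree decomposition is:
Bags: B1 = {0, 1, 4, 7}  B2 = {0, 1, 2, 7}  B3 = {1, 2, 6, 7}  B4 = {0, 1, 2, 5}  B5 = {0, 2, 3, 5}
Tree: B1–B2, B2–B3, B2–B4, B4–B5
The largest bag has 4 vertices, giving width 3; this decomposition certifies tw(G) ≤ 3. For the lower bound, the 4 vertices {0, 1, 2, 5} are pairwise adjacent, and any tree decomposition puts a clique entirely inside one bag — forcing width ≥ 3. Hence tw(G) = 3 exactly.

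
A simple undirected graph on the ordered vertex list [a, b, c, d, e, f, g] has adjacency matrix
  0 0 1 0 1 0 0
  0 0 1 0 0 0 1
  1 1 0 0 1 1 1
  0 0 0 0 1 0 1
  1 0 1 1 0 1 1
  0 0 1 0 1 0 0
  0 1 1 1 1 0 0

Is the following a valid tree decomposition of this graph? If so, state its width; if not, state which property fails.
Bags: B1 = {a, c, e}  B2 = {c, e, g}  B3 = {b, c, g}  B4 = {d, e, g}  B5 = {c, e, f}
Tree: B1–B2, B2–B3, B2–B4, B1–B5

Yes; width 2.

Vertex coverage: the bags together contain {a, b, c, d, e, f, g}, the full vertex set. Edge coverage: each edge of G has both endpoints in at least one bag. Running intersection: for every vertex, the bags containing it form a connected subtree. All three properties hold, so this is a valid tree decomposition of width max|bag| − 1 = 2, and hence tw(G) ≤ 2.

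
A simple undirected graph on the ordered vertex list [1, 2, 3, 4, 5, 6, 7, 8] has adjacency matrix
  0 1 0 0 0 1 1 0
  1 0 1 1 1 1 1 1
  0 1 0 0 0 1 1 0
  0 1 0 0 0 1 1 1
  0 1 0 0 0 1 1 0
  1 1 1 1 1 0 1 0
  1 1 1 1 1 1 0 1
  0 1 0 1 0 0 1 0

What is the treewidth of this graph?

3

A width-3 tree decomposition is:
Bags: B1 = {2, 4, 7, 8}  B2 = {2, 4, 6, 7}  B3 = {1, 2, 6, 7}  B4 = {2, 3, 6, 7}  B5 = {2, 5, 6, 7}
Tree: B1–B2, B2–B3, B3–B4, B4–B5
The largest bag has 4 vertices, giving width 3; this decomposition certifies tw(G) ≤ 3. For the lower bound, the 4 vertices {2, 4, 7, 8} are pairwise adjacent, and any tree decomposition puts a clique entirely inside one bag — forcing width ≥ 3. Combining the bounds, tw(G) = 3.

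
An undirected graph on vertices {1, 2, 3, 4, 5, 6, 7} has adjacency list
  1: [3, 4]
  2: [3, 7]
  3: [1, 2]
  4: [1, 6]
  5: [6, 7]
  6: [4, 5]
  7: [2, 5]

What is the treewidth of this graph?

A width-2 tree decomposition is:
Bags: B1 = {4, 5, 6}  B2 = {4, 5, 7}  B3 = {2, 4, 7}  B4 = {2, 3, 4}  B5 = {1, 3, 4}
Tree: B1–B2, B2–B3, B3–B4, B4–B5
Each bag holds 3 vertices, so the decomposition has width 2, which upper-bounds the treewidth. Since 4–6–5–7–2–3–1–4 is a cycle in G, G is not acyclic. Forests are exactly the graphs of treewidth ≤ 1, so tw(G) ≥ 2. Hence tw(G) = 2 exactly.

2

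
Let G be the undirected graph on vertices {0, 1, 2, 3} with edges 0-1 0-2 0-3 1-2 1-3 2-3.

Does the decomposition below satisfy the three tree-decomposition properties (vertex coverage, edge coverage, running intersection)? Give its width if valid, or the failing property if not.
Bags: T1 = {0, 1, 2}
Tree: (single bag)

A tree decomposition must satisfy three properties: every vertex lies in some bag; for every edge, both endpoints lie together in some bag; and for every vertex, the bags containing it form a connected subtree. Here vertex 3 appears in no bag, so the decomposition is invalid.

No — vertex 3 appears in no bag.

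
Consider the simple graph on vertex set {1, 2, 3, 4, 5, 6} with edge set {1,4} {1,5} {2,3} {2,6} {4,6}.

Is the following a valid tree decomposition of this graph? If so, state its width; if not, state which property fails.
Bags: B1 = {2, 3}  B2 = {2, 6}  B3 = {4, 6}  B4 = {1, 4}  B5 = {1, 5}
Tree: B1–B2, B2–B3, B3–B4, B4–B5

Yes; width 1.

Every vertex of G appears in some bag (union = {1, 2, 3, 4, 5, 6}); every edge is covered by a bag; and for each vertex v the set of bags containing v is connected in the bag tree. The decomposition is therefore valid. The largest bag has 2 vertices, so the width is 1.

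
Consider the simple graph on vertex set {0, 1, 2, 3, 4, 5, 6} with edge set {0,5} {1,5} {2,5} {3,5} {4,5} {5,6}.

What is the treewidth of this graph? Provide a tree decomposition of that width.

The largest bag has 2 vertices, giving width 1; this decomposition certifies tw(G) ≤ 1. Since G has at least one edge (e.g. 5–1), it is not an edgeless graph, so tw(G) ≥ 1. The upper and lower bounds meet at 1, so that is the treewidth.

Treewidth 1.
One such decomposition:
Bags: B1 = {1, 5}  B2 = {3, 5}  B3 = {4, 5}  B4 = {2, 5}  B5 = {5, 6}  B6 = {0, 5}
Tree: B1–B2, B1–B3, B1–B4, B3–B5, B4–B6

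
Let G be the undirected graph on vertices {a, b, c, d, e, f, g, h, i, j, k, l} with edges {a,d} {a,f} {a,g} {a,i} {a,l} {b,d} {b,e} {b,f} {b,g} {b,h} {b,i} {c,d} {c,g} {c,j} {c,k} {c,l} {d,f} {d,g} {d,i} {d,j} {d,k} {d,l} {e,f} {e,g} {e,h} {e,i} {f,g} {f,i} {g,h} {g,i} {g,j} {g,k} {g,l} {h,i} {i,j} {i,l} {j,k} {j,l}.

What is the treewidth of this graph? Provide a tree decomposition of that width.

Treewidth 4.
One optimal decomposition is:
Bags: B1 = {c, d, g, j, l}  B2 = {c, d, g, j, k}  B3 = {d, g, i, j, l}  B4 = {a, d, g, i, l}  B5 = {a, d, f, g, i}  B6 = {b, d, f, g, i}  B7 = {b, e, f, g, i}  B8 = {b, e, g, h, i}
Tree: B1–B2, B1–B3, B3–B4, B4–B5, B5–B6, B6–B7, B7–B8

Every bag has size at most 5, so the width is 5 − 1 = 4 and tw(G) ≤ 4. Conversely, {c, d, g, j, l} is a clique of size 5, and the vertices of any clique must share a bag in every tree decomposition; so some bag has ≥ 5 vertices and tw(G) ≥ 4. The upper and lower bounds meet at 4, so that is the treewidth.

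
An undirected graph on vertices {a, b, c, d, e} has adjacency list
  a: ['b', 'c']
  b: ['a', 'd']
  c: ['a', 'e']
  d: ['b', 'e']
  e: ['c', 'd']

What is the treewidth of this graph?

2

A width-2 tree decomposition is:
Bags: B1 = {a, c, e}  B2 = {a, b, e}  B3 = {b, d, e}
Tree: B1–B2, B2–B3
The largest bag has 3 vertices, giving width 2; this decomposition certifies tw(G) ≤ 2. For the lower bound, G contains the cycle e–c–a–b–d–e, so G is not a forest; only forests have treewidth ≤ 1, hence tw(G) ≥ 2. Hence tw(G) = 2 exactly.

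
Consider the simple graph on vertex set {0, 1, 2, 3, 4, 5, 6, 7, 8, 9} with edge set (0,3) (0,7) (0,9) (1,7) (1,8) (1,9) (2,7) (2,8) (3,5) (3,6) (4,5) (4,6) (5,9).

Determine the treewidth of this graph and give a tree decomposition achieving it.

The largest bag has 3 vertices, giving width 2; this decomposition certifies tw(G) ≤ 2. For the lower bound, G contains the cycle 2–8–1–7–2, so G is not a forest; only forests have treewidth ≤ 1, hence tw(G) ≥ 2. Hence tw(G) = 2 exactly.

Treewidth 2.
One such decomposition:
Bags: B1 = {2, 7, 8}  B2 = {1, 7, 8}  B3 = {0, 1, 7}  B4 = {0, 1, 9}  B5 = {0, 3, 9}  B6 = {3, 5, 9}  B7 = {3, 5, 6}  B8 = {4, 5, 6}
Tree: B1–B2, B2–B3, B3–B4, B4–B5, B5–B6, B6–B7, B7–B8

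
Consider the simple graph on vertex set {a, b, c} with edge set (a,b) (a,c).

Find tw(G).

1

A width-1 tree decomposition is:
Bags: B1 = {a, b}  B2 = {a, c}
Tree: B1–B2
The largest bag has 2 vertices, giving width 1; this decomposition certifies tw(G) ≤ 1. G has an edge, so its treewidth is at least 1. The upper and lower bounds meet at 1, so that is the treewidth.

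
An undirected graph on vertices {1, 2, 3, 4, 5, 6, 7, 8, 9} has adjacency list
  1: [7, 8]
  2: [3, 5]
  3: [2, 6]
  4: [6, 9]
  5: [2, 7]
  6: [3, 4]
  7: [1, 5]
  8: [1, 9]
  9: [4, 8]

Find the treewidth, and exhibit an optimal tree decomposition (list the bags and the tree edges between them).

The largest bag has 3 vertices, giving width 2; this decomposition certifies tw(G) ≤ 2. The edges 8–1–7–5–2–3–6–4–9–8 form a cycle, so G is not a tree and its treewidth is at least 2. Hence tw(G) = 2 exactly.

Treewidth 2.
Bags: B1 = {1, 7, 8}  B2 = {5, 7, 8}  B3 = {2, 5, 8}  B4 = {2, 3, 8}  B5 = {3, 6, 8}  B6 = {4, 6, 8}  B7 = {4, 8, 9}
Tree: B1–B2, B2–B3, B3–B4, B4–B5, B5–B6, B6–B7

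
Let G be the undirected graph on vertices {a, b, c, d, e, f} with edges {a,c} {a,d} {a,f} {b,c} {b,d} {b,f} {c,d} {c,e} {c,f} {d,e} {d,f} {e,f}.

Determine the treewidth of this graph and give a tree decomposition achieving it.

Treewidth 3.
One optimal decomposition is:
Bags: B1 = {c, d, e, f}  B2 = {b, c, d, f}  B3 = {a, c, d, f}
Tree: B1–B2, B2–B3

The largest bag has 4 vertices, giving width 3; this decomposition certifies tw(G) ≤ 3. Conversely, {c, d, e, f} is a clique of size 4, and the vertices of any clique must share a bag in every tree decomposition; so some bag has ≥ 4 vertices and tw(G) ≥ 3. The upper and lower bounds meet at 3, so that is the treewidth.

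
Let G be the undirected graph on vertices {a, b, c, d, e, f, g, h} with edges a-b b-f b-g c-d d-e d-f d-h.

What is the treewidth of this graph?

1

A width-1 tree decomposition is:
Bags: B1 = {c, d}  B2 = {d, f}  B3 = {b, f}  B4 = {d, h}  B5 = {b, g}  B6 = {a, b}  B7 = {d, e}
Tree: B1–B2, B2–B3, B2–B4, B3–B5, B3–B6, B4–B7
The largest bag has 2 vertices, giving width 1; this decomposition certifies tw(G) ≤ 1. Since G has at least one edge (e.g. d–c), it is not an edgeless graph, so tw(G) ≥ 1. Therefore the treewidth is 1.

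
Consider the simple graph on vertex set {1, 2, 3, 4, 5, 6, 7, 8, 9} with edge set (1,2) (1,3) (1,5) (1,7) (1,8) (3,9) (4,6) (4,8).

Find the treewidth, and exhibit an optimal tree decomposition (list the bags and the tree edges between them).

Treewidth 1.
Bags: B1 = {1, 8}  B2 = {1, 3}  B3 = {4, 8}  B4 = {1, 2}  B5 = {4, 6}  B6 = {1, 7}  B7 = {3, 9}  B8 = {1, 5}
Tree: B1–B2, B1–B3, B2–B4, B3–B5, B4–B6, B2–B7, B4–B8

Every bag has size at most 2, so the width is 2 − 1 = 1 and tw(G) ≤ 1. Any graph with an edge has treewidth ≥ 1, and G has the edge 8–1. Therefore the treewidth is 1.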